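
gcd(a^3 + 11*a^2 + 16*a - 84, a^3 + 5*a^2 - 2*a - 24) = a - 2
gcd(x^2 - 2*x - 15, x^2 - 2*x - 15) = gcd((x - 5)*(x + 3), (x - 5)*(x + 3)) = x^2 - 2*x - 15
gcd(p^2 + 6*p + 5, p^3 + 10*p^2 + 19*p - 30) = p + 5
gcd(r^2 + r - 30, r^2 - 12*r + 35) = r - 5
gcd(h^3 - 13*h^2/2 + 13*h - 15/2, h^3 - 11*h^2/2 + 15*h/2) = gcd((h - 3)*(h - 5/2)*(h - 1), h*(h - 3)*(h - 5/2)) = h^2 - 11*h/2 + 15/2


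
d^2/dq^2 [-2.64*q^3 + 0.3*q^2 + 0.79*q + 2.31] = 0.6 - 15.84*q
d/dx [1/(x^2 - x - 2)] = (1 - 2*x)/(-x^2 + x + 2)^2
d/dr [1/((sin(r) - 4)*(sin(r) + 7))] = -(2*sin(r) + 3)*cos(r)/((sin(r) - 4)^2*(sin(r) + 7)^2)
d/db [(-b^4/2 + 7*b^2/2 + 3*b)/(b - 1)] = (-3*b^4 + 4*b^3 + 7*b^2 - 14*b - 6)/(2*(b^2 - 2*b + 1))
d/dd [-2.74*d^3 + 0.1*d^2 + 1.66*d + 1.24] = -8.22*d^2 + 0.2*d + 1.66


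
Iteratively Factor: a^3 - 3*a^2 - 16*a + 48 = (a - 4)*(a^2 + a - 12) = (a - 4)*(a - 3)*(a + 4)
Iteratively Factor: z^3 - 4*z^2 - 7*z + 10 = (z + 2)*(z^2 - 6*z + 5) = (z - 5)*(z + 2)*(z - 1)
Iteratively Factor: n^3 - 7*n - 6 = (n - 3)*(n^2 + 3*n + 2) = (n - 3)*(n + 2)*(n + 1)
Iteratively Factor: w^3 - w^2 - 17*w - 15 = (w - 5)*(w^2 + 4*w + 3) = (w - 5)*(w + 1)*(w + 3)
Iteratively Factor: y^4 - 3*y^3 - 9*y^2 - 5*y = (y - 5)*(y^3 + 2*y^2 + y) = (y - 5)*(y + 1)*(y^2 + y) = y*(y - 5)*(y + 1)*(y + 1)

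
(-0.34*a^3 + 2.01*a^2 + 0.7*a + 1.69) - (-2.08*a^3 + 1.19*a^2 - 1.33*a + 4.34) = 1.74*a^3 + 0.82*a^2 + 2.03*a - 2.65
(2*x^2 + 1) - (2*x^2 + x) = 1 - x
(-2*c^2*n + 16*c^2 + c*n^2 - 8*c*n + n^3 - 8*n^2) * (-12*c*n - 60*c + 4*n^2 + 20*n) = 24*c^3*n^2 - 72*c^3*n - 960*c^3 - 20*c^2*n^3 + 60*c^2*n^2 + 800*c^2*n - 8*c*n^4 + 24*c*n^3 + 320*c*n^2 + 4*n^5 - 12*n^4 - 160*n^3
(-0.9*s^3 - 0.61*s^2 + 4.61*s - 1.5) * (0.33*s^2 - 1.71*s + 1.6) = -0.297*s^5 + 1.3377*s^4 + 1.1244*s^3 - 9.3541*s^2 + 9.941*s - 2.4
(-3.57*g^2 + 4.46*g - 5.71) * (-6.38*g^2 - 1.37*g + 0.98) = 22.7766*g^4 - 23.5639*g^3 + 26.821*g^2 + 12.1935*g - 5.5958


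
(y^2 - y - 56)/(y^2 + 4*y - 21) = (y - 8)/(y - 3)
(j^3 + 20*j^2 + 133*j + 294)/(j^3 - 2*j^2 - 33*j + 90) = (j^2 + 14*j + 49)/(j^2 - 8*j + 15)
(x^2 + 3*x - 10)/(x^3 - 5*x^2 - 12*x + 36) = (x + 5)/(x^2 - 3*x - 18)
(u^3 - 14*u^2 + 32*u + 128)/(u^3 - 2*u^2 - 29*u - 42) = (u^2 - 16*u + 64)/(u^2 - 4*u - 21)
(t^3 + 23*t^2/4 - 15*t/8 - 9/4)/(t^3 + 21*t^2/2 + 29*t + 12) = (t - 3/4)/(t + 4)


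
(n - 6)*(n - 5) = n^2 - 11*n + 30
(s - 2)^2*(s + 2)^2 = s^4 - 8*s^2 + 16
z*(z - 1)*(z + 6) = z^3 + 5*z^2 - 6*z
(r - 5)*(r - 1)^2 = r^3 - 7*r^2 + 11*r - 5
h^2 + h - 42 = (h - 6)*(h + 7)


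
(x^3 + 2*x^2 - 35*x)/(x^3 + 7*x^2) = (x - 5)/x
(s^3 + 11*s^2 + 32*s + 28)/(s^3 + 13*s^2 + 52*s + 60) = (s^2 + 9*s + 14)/(s^2 + 11*s + 30)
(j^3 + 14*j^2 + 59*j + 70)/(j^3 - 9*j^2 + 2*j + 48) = (j^2 + 12*j + 35)/(j^2 - 11*j + 24)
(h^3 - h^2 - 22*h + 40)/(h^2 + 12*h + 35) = (h^2 - 6*h + 8)/(h + 7)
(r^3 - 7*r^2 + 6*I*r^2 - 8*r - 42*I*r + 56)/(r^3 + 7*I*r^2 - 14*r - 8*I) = (r - 7)/(r + I)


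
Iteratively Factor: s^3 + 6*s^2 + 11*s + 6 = (s + 3)*(s^2 + 3*s + 2) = (s + 1)*(s + 3)*(s + 2)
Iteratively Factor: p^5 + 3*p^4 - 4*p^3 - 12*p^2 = (p + 3)*(p^4 - 4*p^2) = p*(p + 3)*(p^3 - 4*p) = p*(p + 2)*(p + 3)*(p^2 - 2*p) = p^2*(p + 2)*(p + 3)*(p - 2)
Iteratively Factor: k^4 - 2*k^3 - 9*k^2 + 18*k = (k)*(k^3 - 2*k^2 - 9*k + 18) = k*(k - 3)*(k^2 + k - 6) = k*(k - 3)*(k + 3)*(k - 2)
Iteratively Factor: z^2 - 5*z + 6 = (z - 3)*(z - 2)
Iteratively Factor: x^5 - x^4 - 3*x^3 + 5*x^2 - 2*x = (x)*(x^4 - x^3 - 3*x^2 + 5*x - 2) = x*(x + 2)*(x^3 - 3*x^2 + 3*x - 1) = x*(x - 1)*(x + 2)*(x^2 - 2*x + 1) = x*(x - 1)^2*(x + 2)*(x - 1)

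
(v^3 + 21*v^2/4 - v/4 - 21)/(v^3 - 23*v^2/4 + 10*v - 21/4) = (v^2 + 7*v + 12)/(v^2 - 4*v + 3)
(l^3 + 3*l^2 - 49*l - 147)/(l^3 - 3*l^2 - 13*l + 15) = (l^2 - 49)/(l^2 - 6*l + 5)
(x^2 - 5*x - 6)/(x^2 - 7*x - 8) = (x - 6)/(x - 8)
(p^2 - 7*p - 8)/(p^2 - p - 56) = (p + 1)/(p + 7)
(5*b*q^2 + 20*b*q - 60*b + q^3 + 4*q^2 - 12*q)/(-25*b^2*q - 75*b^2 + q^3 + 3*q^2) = (q^2 + 4*q - 12)/(-5*b*q - 15*b + q^2 + 3*q)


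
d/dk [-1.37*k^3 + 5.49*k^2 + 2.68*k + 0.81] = -4.11*k^2 + 10.98*k + 2.68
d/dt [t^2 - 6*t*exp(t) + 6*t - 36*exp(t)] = -6*t*exp(t) + 2*t - 42*exp(t) + 6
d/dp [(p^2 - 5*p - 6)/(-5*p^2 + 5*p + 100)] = 2*(-2*p^2 + 14*p - 47)/(5*(p^4 - 2*p^3 - 39*p^2 + 40*p + 400))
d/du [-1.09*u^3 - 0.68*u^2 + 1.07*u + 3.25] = -3.27*u^2 - 1.36*u + 1.07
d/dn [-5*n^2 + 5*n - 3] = 5 - 10*n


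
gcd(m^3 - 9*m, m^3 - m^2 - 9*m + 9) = m^2 - 9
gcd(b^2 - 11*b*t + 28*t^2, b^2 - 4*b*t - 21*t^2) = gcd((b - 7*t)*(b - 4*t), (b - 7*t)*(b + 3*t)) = -b + 7*t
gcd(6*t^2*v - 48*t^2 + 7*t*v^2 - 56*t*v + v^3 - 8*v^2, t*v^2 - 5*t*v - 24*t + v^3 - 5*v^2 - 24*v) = t*v - 8*t + v^2 - 8*v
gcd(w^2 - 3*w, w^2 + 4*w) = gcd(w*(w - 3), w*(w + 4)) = w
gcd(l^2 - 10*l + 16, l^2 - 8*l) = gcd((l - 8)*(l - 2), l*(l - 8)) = l - 8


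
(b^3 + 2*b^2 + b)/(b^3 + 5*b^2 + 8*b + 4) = b*(b + 1)/(b^2 + 4*b + 4)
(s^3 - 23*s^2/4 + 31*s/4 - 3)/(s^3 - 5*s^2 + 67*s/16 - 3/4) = 4*(s - 1)/(4*s - 1)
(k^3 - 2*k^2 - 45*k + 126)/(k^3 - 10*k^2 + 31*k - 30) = (k^2 + k - 42)/(k^2 - 7*k + 10)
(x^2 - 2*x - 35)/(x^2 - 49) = (x + 5)/(x + 7)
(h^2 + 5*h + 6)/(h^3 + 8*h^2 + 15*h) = (h + 2)/(h*(h + 5))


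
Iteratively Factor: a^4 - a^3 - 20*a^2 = (a - 5)*(a^3 + 4*a^2) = (a - 5)*(a + 4)*(a^2) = a*(a - 5)*(a + 4)*(a)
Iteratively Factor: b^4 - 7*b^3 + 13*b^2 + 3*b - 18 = (b + 1)*(b^3 - 8*b^2 + 21*b - 18) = (b - 3)*(b + 1)*(b^2 - 5*b + 6) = (b - 3)^2*(b + 1)*(b - 2)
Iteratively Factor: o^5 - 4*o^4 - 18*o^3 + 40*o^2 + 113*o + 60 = (o - 5)*(o^4 + o^3 - 13*o^2 - 25*o - 12) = (o - 5)*(o - 4)*(o^3 + 5*o^2 + 7*o + 3) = (o - 5)*(o - 4)*(o + 3)*(o^2 + 2*o + 1) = (o - 5)*(o - 4)*(o + 1)*(o + 3)*(o + 1)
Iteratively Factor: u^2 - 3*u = (u - 3)*(u)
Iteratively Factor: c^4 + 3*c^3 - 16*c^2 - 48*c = (c)*(c^3 + 3*c^2 - 16*c - 48) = c*(c - 4)*(c^2 + 7*c + 12) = c*(c - 4)*(c + 3)*(c + 4)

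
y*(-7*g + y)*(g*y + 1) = -7*g^2*y^2 + g*y^3 - 7*g*y + y^2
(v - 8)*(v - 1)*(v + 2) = v^3 - 7*v^2 - 10*v + 16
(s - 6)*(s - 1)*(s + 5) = s^3 - 2*s^2 - 29*s + 30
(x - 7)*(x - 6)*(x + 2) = x^3 - 11*x^2 + 16*x + 84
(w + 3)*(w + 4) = w^2 + 7*w + 12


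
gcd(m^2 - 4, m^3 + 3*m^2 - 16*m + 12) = m - 2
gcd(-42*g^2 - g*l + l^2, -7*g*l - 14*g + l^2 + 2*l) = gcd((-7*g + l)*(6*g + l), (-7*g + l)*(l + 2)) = 7*g - l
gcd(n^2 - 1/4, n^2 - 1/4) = n^2 - 1/4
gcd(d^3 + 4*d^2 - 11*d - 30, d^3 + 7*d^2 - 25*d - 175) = d + 5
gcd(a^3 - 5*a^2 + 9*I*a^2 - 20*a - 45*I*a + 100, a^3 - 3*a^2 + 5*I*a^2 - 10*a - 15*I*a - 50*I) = a^2 + a*(-5 + 5*I) - 25*I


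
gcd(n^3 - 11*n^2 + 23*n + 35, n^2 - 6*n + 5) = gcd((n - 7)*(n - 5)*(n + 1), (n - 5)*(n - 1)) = n - 5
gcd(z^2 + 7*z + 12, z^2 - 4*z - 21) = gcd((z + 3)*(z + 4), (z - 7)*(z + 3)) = z + 3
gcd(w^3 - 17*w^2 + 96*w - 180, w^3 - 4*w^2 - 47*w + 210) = w^2 - 11*w + 30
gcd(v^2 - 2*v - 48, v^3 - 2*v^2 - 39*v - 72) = v - 8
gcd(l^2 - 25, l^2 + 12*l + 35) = l + 5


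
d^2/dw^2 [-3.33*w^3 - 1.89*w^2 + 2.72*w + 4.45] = -19.98*w - 3.78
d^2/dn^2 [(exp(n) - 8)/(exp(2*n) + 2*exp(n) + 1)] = (exp(2*n) - 36*exp(n) + 17)*exp(n)/(exp(4*n) + 4*exp(3*n) + 6*exp(2*n) + 4*exp(n) + 1)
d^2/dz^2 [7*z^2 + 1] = 14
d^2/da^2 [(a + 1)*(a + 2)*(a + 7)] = 6*a + 20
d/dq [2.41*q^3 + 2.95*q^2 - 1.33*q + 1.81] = 7.23*q^2 + 5.9*q - 1.33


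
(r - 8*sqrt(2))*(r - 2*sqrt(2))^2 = r^3 - 12*sqrt(2)*r^2 + 72*r - 64*sqrt(2)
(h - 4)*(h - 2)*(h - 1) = h^3 - 7*h^2 + 14*h - 8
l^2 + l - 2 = (l - 1)*(l + 2)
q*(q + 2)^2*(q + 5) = q^4 + 9*q^3 + 24*q^2 + 20*q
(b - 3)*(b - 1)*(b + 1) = b^3 - 3*b^2 - b + 3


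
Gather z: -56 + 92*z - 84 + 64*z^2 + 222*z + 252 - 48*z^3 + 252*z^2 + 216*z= -48*z^3 + 316*z^2 + 530*z + 112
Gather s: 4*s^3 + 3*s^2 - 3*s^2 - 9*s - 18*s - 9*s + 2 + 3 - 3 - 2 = 4*s^3 - 36*s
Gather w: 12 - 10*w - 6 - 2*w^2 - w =-2*w^2 - 11*w + 6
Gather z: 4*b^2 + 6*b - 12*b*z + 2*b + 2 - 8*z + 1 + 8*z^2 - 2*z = 4*b^2 + 8*b + 8*z^2 + z*(-12*b - 10) + 3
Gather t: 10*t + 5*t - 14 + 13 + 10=15*t + 9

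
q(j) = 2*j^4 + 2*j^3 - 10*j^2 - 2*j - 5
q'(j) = 8*j^3 + 6*j^2 - 20*j - 2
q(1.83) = -7.46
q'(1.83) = 30.52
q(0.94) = -12.49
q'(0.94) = -8.85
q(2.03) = 0.43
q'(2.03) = 49.05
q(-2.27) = -22.28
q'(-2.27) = -19.26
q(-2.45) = -17.48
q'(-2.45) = -34.63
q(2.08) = 3.01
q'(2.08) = 54.35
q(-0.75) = -9.34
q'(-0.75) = 13.00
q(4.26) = 618.29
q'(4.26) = 640.16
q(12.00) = 43459.00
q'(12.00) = 14446.00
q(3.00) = 115.00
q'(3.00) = 208.00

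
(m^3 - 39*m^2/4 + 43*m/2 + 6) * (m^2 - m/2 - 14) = m^5 - 41*m^4/4 + 99*m^3/8 + 527*m^2/4 - 304*m - 84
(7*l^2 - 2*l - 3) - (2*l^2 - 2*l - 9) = 5*l^2 + 6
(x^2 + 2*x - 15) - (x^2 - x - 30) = 3*x + 15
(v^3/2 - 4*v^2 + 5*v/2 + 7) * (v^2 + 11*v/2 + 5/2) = v^5/2 - 5*v^4/4 - 73*v^3/4 + 43*v^2/4 + 179*v/4 + 35/2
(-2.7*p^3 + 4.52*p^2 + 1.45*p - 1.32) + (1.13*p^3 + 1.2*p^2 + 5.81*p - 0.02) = -1.57*p^3 + 5.72*p^2 + 7.26*p - 1.34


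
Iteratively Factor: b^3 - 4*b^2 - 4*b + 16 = (b - 2)*(b^2 - 2*b - 8) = (b - 2)*(b + 2)*(b - 4)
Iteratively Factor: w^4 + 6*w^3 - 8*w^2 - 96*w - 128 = (w + 4)*(w^3 + 2*w^2 - 16*w - 32) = (w + 4)^2*(w^2 - 2*w - 8) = (w - 4)*(w + 4)^2*(w + 2)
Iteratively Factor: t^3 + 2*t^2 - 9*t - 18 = (t + 2)*(t^2 - 9) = (t - 3)*(t + 2)*(t + 3)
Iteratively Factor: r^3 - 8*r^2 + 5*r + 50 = (r - 5)*(r^2 - 3*r - 10) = (r - 5)*(r + 2)*(r - 5)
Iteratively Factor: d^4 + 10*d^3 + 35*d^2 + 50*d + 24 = (d + 4)*(d^3 + 6*d^2 + 11*d + 6) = (d + 2)*(d + 4)*(d^2 + 4*d + 3) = (d + 2)*(d + 3)*(d + 4)*(d + 1)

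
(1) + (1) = 2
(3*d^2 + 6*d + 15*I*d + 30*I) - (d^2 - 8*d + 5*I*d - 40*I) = 2*d^2 + 14*d + 10*I*d + 70*I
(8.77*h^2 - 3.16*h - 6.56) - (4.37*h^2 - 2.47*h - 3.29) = 4.4*h^2 - 0.69*h - 3.27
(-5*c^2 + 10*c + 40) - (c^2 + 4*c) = -6*c^2 + 6*c + 40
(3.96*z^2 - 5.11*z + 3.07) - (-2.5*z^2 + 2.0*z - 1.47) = 6.46*z^2 - 7.11*z + 4.54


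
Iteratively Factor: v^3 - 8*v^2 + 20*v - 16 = (v - 2)*(v^2 - 6*v + 8) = (v - 4)*(v - 2)*(v - 2)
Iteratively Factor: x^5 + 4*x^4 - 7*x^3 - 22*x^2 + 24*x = (x + 4)*(x^4 - 7*x^2 + 6*x) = x*(x + 4)*(x^3 - 7*x + 6) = x*(x - 2)*(x + 4)*(x^2 + 2*x - 3) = x*(x - 2)*(x - 1)*(x + 4)*(x + 3)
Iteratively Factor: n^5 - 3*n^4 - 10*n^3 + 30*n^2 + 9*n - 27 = (n - 1)*(n^4 - 2*n^3 - 12*n^2 + 18*n + 27) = (n - 1)*(n + 1)*(n^3 - 3*n^2 - 9*n + 27) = (n - 3)*(n - 1)*(n + 1)*(n^2 - 9) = (n - 3)*(n - 1)*(n + 1)*(n + 3)*(n - 3)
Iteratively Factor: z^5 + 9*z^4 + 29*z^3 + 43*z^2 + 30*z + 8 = (z + 4)*(z^4 + 5*z^3 + 9*z^2 + 7*z + 2) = (z + 2)*(z + 4)*(z^3 + 3*z^2 + 3*z + 1) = (z + 1)*(z + 2)*(z + 4)*(z^2 + 2*z + 1) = (z + 1)^2*(z + 2)*(z + 4)*(z + 1)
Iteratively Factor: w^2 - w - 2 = (w + 1)*(w - 2)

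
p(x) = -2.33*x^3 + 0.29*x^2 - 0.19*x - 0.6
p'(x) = -6.99*x^2 + 0.58*x - 0.19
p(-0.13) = -0.57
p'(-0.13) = -0.38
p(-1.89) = 16.53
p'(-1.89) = -26.26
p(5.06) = -296.00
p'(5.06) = -176.22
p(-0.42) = -0.30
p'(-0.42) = -1.67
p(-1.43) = 7.08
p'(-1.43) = -15.31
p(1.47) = -7.65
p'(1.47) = -14.44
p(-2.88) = 58.01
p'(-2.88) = -59.84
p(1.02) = -2.96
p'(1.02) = -6.87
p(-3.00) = 65.49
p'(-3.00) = -64.84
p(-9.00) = 1723.17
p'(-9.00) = -571.60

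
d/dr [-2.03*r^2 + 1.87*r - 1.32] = 1.87 - 4.06*r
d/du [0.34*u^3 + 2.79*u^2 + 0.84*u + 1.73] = 1.02*u^2 + 5.58*u + 0.84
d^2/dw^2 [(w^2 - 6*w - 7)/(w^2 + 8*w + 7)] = -28/(w^3 + 21*w^2 + 147*w + 343)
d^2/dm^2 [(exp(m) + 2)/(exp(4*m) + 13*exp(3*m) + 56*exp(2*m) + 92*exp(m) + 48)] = (9*exp(5*m) + 121*exp(4*m) + 552*exp(3*m) + 906*exp(2*m) + 100*exp(m) - 816)*exp(m)/(exp(9*m) + 33*exp(8*m) + 465*exp(7*m) + 3647*exp(6*m) + 17394*exp(5*m) + 51756*exp(4*m) + 94888*exp(3*m) + 102240*exp(2*m) + 58752*exp(m) + 13824)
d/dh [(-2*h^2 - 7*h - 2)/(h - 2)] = 2*(-h^2 + 4*h + 8)/(h^2 - 4*h + 4)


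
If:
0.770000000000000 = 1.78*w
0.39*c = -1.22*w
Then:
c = -1.35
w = 0.43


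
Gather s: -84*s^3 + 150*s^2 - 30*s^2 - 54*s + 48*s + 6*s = -84*s^3 + 120*s^2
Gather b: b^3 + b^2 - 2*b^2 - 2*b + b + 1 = b^3 - b^2 - b + 1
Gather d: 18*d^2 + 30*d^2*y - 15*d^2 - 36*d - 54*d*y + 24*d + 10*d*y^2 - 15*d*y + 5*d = d^2*(30*y + 3) + d*(10*y^2 - 69*y - 7)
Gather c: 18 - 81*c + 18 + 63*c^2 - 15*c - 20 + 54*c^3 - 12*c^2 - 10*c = 54*c^3 + 51*c^2 - 106*c + 16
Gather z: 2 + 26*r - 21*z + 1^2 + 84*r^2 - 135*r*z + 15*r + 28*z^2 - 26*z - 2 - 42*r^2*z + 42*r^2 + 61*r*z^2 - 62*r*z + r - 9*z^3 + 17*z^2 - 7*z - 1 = 126*r^2 + 42*r - 9*z^3 + z^2*(61*r + 45) + z*(-42*r^2 - 197*r - 54)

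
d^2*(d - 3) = d^3 - 3*d^2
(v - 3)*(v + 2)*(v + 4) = v^3 + 3*v^2 - 10*v - 24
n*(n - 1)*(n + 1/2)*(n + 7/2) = n^4 + 3*n^3 - 9*n^2/4 - 7*n/4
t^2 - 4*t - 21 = (t - 7)*(t + 3)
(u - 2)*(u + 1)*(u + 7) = u^3 + 6*u^2 - 9*u - 14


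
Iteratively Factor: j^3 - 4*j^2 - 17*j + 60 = (j - 3)*(j^2 - j - 20) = (j - 5)*(j - 3)*(j + 4)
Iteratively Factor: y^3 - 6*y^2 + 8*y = (y - 2)*(y^2 - 4*y) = (y - 4)*(y - 2)*(y)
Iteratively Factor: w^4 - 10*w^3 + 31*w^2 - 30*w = (w - 5)*(w^3 - 5*w^2 + 6*w) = (w - 5)*(w - 3)*(w^2 - 2*w) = w*(w - 5)*(w - 3)*(w - 2)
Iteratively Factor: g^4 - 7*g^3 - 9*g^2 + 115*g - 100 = (g - 1)*(g^3 - 6*g^2 - 15*g + 100) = (g - 5)*(g - 1)*(g^2 - g - 20) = (g - 5)^2*(g - 1)*(g + 4)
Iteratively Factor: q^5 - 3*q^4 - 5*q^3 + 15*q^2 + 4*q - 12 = (q + 2)*(q^4 - 5*q^3 + 5*q^2 + 5*q - 6) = (q - 1)*(q + 2)*(q^3 - 4*q^2 + q + 6) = (q - 2)*(q - 1)*(q + 2)*(q^2 - 2*q - 3) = (q - 2)*(q - 1)*(q + 1)*(q + 2)*(q - 3)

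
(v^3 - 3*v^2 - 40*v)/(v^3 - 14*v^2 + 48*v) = (v + 5)/(v - 6)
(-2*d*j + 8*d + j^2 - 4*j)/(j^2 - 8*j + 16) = (-2*d + j)/(j - 4)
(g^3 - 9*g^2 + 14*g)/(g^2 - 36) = g*(g^2 - 9*g + 14)/(g^2 - 36)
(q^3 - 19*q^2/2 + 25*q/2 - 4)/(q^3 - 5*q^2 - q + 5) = (q^2 - 17*q/2 + 4)/(q^2 - 4*q - 5)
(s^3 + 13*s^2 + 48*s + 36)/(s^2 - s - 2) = (s^2 + 12*s + 36)/(s - 2)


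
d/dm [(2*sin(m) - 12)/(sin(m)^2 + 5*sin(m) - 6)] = 2*(12*sin(m) + cos(m)^2 + 23)*cos(m)/(sin(m)^2 + 5*sin(m) - 6)^2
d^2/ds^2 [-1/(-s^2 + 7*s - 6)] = 2*(-s^2 + 7*s + (2*s - 7)^2 - 6)/(s^2 - 7*s + 6)^3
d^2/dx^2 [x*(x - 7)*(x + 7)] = 6*x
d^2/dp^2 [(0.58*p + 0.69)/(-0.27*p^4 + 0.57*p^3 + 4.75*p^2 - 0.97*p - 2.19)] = (-0.507384*p^7 + 0.422172*p^6 + 6.518178*p^5 + 4.72779*p^4 - 50.568428*p^3 - 94.911948*p^2 - 22.293612*p - 13.189704)/(0.019683*p^12 - 0.124659*p^11 - 0.775656*p^10 + 4.413096*p^9 + 13.229055*p^8 - 47.122812*p^7 - 105.369553*p^6 + 103.065852*p^5 + 131.447535*p^4 - 67.831208*p^3 - 62.162712*p^2 + 13.956651*p + 10.503459)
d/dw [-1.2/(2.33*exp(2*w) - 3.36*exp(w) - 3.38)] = (5.592*exp(w) - 4.032)*exp(w)/(-2.33*exp(2*w) + 3.36*exp(w) + 3.38)^2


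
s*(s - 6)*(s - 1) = s^3 - 7*s^2 + 6*s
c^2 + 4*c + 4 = (c + 2)^2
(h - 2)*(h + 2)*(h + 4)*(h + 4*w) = h^4 + 4*h^3*w + 4*h^3 + 16*h^2*w - 4*h^2 - 16*h*w - 16*h - 64*w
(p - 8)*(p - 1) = p^2 - 9*p + 8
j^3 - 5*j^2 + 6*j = j*(j - 3)*(j - 2)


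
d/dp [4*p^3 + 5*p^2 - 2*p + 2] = 12*p^2 + 10*p - 2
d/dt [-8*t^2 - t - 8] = -16*t - 1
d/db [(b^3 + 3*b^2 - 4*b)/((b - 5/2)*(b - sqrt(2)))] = 2*(2*b*(b - sqrt(2))*(-b^2 - 3*b + 4) + b*(2*b - 5)*(-b^2 - 3*b + 4) + (b - sqrt(2))*(2*b - 5)*(3*b^2 + 6*b - 4))/((b - sqrt(2))^2*(2*b - 5)^2)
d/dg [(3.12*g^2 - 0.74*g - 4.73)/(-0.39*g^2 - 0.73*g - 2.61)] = (-2.5662*g^2 - 19.9758*g - 1.5215)/(0.1521*g^4 + 0.5694*g^3 + 2.5687*g^2 + 3.8106*g + 6.8121)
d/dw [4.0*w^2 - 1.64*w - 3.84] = 8.0*w - 1.64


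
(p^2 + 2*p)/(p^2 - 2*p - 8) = p/(p - 4)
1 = 1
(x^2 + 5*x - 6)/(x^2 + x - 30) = (x - 1)/(x - 5)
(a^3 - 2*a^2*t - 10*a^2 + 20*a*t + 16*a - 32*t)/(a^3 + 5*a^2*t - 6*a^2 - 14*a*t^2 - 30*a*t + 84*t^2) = (a^2 - 10*a + 16)/(a^2 + 7*a*t - 6*a - 42*t)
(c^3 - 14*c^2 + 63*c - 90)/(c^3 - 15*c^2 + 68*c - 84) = (c^2 - 8*c + 15)/(c^2 - 9*c + 14)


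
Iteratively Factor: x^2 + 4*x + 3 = (x + 1)*(x + 3)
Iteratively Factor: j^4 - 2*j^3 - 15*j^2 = (j)*(j^3 - 2*j^2 - 15*j) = j*(j + 3)*(j^2 - 5*j) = j*(j - 5)*(j + 3)*(j)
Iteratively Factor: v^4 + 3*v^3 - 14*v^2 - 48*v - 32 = (v + 1)*(v^3 + 2*v^2 - 16*v - 32) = (v + 1)*(v + 4)*(v^2 - 2*v - 8) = (v + 1)*(v + 2)*(v + 4)*(v - 4)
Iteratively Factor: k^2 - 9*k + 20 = (k - 4)*(k - 5)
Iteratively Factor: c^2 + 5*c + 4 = (c + 1)*(c + 4)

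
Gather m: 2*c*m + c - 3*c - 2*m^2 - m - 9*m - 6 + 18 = -2*c - 2*m^2 + m*(2*c - 10) + 12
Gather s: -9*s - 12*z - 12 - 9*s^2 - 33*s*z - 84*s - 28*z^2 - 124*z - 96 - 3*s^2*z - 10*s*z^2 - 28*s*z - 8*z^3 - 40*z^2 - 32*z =s^2*(-3*z - 9) + s*(-10*z^2 - 61*z - 93) - 8*z^3 - 68*z^2 - 168*z - 108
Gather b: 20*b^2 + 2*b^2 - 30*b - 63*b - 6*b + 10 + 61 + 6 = 22*b^2 - 99*b + 77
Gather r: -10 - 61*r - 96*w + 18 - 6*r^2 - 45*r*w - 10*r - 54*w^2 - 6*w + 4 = -6*r^2 + r*(-45*w - 71) - 54*w^2 - 102*w + 12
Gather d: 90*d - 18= 90*d - 18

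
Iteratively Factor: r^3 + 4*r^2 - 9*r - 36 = (r + 3)*(r^2 + r - 12) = (r - 3)*(r + 3)*(r + 4)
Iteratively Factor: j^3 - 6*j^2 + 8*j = (j - 4)*(j^2 - 2*j) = j*(j - 4)*(j - 2)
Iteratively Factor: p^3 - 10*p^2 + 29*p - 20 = (p - 5)*(p^2 - 5*p + 4) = (p - 5)*(p - 4)*(p - 1)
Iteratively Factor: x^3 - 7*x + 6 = (x - 1)*(x^2 + x - 6) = (x - 1)*(x + 3)*(x - 2)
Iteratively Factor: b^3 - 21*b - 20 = (b + 4)*(b^2 - 4*b - 5) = (b + 1)*(b + 4)*(b - 5)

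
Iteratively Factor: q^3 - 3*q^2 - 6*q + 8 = (q + 2)*(q^2 - 5*q + 4) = (q - 1)*(q + 2)*(q - 4)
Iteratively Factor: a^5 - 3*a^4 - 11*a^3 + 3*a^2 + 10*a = (a)*(a^4 - 3*a^3 - 11*a^2 + 3*a + 10) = a*(a + 2)*(a^3 - 5*a^2 - a + 5) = a*(a - 5)*(a + 2)*(a^2 - 1) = a*(a - 5)*(a + 1)*(a + 2)*(a - 1)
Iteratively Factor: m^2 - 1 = (m + 1)*(m - 1)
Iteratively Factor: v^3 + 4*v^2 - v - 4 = (v - 1)*(v^2 + 5*v + 4) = (v - 1)*(v + 1)*(v + 4)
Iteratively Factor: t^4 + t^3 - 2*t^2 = (t)*(t^3 + t^2 - 2*t) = t*(t - 1)*(t^2 + 2*t) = t^2*(t - 1)*(t + 2)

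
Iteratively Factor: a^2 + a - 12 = (a - 3)*(a + 4)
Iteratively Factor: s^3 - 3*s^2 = (s)*(s^2 - 3*s) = s*(s - 3)*(s)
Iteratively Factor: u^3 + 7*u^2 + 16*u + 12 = (u + 2)*(u^2 + 5*u + 6) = (u + 2)*(u + 3)*(u + 2)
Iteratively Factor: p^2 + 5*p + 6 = (p + 3)*(p + 2)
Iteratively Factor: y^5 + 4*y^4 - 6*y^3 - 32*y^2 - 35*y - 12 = (y + 1)*(y^4 + 3*y^3 - 9*y^2 - 23*y - 12) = (y - 3)*(y + 1)*(y^3 + 6*y^2 + 9*y + 4) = (y - 3)*(y + 1)^2*(y^2 + 5*y + 4) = (y - 3)*(y + 1)^3*(y + 4)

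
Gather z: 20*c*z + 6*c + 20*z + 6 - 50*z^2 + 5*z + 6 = 6*c - 50*z^2 + z*(20*c + 25) + 12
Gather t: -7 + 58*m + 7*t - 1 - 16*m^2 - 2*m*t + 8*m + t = -16*m^2 + 66*m + t*(8 - 2*m) - 8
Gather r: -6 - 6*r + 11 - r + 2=7 - 7*r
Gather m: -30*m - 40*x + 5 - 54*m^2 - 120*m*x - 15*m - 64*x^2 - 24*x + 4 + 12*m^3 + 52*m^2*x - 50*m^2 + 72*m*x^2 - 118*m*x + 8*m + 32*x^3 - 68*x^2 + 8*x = 12*m^3 + m^2*(52*x - 104) + m*(72*x^2 - 238*x - 37) + 32*x^3 - 132*x^2 - 56*x + 9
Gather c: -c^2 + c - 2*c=-c^2 - c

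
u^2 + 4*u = u*(u + 4)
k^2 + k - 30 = (k - 5)*(k + 6)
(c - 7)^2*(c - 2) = c^3 - 16*c^2 + 77*c - 98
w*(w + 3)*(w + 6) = w^3 + 9*w^2 + 18*w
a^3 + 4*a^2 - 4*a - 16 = (a - 2)*(a + 2)*(a + 4)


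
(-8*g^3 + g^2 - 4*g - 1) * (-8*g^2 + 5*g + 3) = 64*g^5 - 48*g^4 + 13*g^3 - 9*g^2 - 17*g - 3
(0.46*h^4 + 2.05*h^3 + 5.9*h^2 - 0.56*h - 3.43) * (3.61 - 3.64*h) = -1.6744*h^5 - 5.8014*h^4 - 14.0755*h^3 + 23.3374*h^2 + 10.4636*h - 12.3823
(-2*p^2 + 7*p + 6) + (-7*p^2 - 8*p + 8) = -9*p^2 - p + 14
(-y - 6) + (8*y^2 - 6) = 8*y^2 - y - 12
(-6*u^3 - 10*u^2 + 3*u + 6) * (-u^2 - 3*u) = 6*u^5 + 28*u^4 + 27*u^3 - 15*u^2 - 18*u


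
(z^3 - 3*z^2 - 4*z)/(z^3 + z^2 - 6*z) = (z^2 - 3*z - 4)/(z^2 + z - 6)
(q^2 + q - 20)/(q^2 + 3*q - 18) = (q^2 + q - 20)/(q^2 + 3*q - 18)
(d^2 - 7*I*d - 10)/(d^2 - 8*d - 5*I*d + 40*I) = (d - 2*I)/(d - 8)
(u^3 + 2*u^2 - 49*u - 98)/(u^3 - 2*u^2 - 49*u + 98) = (u + 2)/(u - 2)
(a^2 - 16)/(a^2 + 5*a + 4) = (a - 4)/(a + 1)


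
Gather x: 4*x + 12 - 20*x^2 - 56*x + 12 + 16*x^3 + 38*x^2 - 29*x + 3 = 16*x^3 + 18*x^2 - 81*x + 27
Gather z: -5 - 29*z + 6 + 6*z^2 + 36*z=6*z^2 + 7*z + 1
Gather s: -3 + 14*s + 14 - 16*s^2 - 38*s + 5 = -16*s^2 - 24*s + 16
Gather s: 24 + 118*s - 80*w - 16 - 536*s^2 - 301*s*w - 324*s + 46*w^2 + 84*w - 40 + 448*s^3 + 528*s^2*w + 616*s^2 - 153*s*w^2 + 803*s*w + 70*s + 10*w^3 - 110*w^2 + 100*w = 448*s^3 + s^2*(528*w + 80) + s*(-153*w^2 + 502*w - 136) + 10*w^3 - 64*w^2 + 104*w - 32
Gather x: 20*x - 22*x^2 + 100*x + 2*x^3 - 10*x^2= 2*x^3 - 32*x^2 + 120*x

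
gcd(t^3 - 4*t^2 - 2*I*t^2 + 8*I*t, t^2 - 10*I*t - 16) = t - 2*I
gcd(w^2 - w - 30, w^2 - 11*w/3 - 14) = w - 6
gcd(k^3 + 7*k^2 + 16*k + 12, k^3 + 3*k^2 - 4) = k^2 + 4*k + 4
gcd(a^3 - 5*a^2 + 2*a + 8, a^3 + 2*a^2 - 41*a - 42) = a + 1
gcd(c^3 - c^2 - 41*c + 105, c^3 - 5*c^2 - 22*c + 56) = 1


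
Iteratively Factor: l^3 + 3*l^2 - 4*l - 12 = (l + 3)*(l^2 - 4) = (l + 2)*(l + 3)*(l - 2)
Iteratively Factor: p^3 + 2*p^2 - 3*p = (p + 3)*(p^2 - p) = (p - 1)*(p + 3)*(p)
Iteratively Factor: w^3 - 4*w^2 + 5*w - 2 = (w - 1)*(w^2 - 3*w + 2) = (w - 2)*(w - 1)*(w - 1)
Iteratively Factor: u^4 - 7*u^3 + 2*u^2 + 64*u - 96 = (u - 4)*(u^3 - 3*u^2 - 10*u + 24) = (u - 4)*(u - 2)*(u^2 - u - 12) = (u - 4)^2*(u - 2)*(u + 3)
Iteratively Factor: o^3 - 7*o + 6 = (o + 3)*(o^2 - 3*o + 2) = (o - 1)*(o + 3)*(o - 2)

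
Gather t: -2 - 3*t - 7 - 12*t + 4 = -15*t - 5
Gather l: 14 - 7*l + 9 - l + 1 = 24 - 8*l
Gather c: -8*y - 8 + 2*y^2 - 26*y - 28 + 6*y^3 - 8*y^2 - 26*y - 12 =6*y^3 - 6*y^2 - 60*y - 48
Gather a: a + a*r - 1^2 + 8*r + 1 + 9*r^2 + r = a*(r + 1) + 9*r^2 + 9*r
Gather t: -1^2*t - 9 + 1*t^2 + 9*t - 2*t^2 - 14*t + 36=-t^2 - 6*t + 27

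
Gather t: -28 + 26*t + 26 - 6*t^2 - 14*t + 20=-6*t^2 + 12*t + 18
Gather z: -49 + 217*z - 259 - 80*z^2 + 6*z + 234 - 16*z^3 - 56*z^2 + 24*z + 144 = -16*z^3 - 136*z^2 + 247*z + 70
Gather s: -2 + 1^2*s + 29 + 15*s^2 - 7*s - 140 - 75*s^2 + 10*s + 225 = -60*s^2 + 4*s + 112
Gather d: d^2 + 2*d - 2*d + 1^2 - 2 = d^2 - 1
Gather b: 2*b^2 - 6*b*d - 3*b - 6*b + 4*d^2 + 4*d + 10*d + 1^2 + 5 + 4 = 2*b^2 + b*(-6*d - 9) + 4*d^2 + 14*d + 10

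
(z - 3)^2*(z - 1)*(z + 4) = z^4 - 3*z^3 - 13*z^2 + 51*z - 36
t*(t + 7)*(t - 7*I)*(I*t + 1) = I*t^4 + 8*t^3 + 7*I*t^3 + 56*t^2 - 7*I*t^2 - 49*I*t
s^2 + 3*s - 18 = (s - 3)*(s + 6)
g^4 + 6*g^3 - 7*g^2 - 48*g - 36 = (g - 3)*(g + 1)*(g + 2)*(g + 6)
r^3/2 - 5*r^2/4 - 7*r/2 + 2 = (r/2 + 1)*(r - 4)*(r - 1/2)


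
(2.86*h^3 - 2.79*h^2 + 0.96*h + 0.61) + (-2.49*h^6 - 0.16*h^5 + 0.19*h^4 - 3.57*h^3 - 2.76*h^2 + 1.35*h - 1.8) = -2.49*h^6 - 0.16*h^5 + 0.19*h^4 - 0.71*h^3 - 5.55*h^2 + 2.31*h - 1.19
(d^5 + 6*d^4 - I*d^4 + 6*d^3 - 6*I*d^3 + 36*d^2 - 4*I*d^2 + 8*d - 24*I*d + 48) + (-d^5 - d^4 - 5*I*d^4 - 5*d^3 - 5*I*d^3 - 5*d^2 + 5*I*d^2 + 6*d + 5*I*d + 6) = 5*d^4 - 6*I*d^4 + d^3 - 11*I*d^3 + 31*d^2 + I*d^2 + 14*d - 19*I*d + 54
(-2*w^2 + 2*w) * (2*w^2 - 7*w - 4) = -4*w^4 + 18*w^3 - 6*w^2 - 8*w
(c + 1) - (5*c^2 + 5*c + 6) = -5*c^2 - 4*c - 5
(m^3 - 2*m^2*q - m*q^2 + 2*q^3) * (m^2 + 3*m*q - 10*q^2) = m^5 + m^4*q - 17*m^3*q^2 + 19*m^2*q^3 + 16*m*q^4 - 20*q^5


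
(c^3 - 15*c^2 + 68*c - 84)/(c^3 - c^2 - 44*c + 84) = (c - 7)/(c + 7)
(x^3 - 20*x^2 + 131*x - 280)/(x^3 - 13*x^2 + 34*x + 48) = (x^2 - 12*x + 35)/(x^2 - 5*x - 6)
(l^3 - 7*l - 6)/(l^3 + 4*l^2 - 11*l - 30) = (l + 1)/(l + 5)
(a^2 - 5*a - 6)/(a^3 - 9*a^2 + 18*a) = (a + 1)/(a*(a - 3))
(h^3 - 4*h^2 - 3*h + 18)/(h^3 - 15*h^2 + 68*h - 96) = (h^2 - h - 6)/(h^2 - 12*h + 32)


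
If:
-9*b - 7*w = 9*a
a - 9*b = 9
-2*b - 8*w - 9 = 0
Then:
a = 1089/706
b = -585/706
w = -324/353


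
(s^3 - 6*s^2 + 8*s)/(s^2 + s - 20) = s*(s - 2)/(s + 5)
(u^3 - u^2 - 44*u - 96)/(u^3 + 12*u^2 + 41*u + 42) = (u^2 - 4*u - 32)/(u^2 + 9*u + 14)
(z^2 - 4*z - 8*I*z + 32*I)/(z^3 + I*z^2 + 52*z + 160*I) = (z - 4)/(z^2 + 9*I*z - 20)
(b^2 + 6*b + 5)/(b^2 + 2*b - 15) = (b + 1)/(b - 3)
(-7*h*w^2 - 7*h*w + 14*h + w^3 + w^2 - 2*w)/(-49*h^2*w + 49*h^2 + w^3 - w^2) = (w + 2)/(7*h + w)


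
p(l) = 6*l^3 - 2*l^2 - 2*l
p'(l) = 18*l^2 - 4*l - 2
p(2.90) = 123.71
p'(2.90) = 137.78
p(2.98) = 135.06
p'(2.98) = 145.93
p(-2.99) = -172.29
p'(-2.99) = 170.88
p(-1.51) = -22.20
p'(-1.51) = 45.08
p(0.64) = -0.53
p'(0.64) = 2.81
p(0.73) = -0.19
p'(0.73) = 4.67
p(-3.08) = -188.12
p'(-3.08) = 181.08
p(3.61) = 248.99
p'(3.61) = 218.14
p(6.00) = 1212.00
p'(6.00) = 622.00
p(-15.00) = -20670.00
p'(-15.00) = 4108.00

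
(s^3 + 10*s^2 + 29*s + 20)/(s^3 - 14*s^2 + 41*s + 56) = (s^2 + 9*s + 20)/(s^2 - 15*s + 56)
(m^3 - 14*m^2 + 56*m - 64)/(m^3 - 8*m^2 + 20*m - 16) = (m - 8)/(m - 2)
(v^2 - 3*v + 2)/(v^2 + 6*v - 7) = (v - 2)/(v + 7)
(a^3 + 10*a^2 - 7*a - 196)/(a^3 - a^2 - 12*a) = (a^2 + 14*a + 49)/(a*(a + 3))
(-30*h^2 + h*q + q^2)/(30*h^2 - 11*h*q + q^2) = (6*h + q)/(-6*h + q)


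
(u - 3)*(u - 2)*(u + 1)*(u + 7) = u^4 + 3*u^3 - 27*u^2 + 13*u + 42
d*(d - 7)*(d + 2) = d^3 - 5*d^2 - 14*d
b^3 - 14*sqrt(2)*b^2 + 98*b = b*(b - 7*sqrt(2))^2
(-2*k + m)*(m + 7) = -2*k*m - 14*k + m^2 + 7*m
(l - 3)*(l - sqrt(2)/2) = l^2 - 3*l - sqrt(2)*l/2 + 3*sqrt(2)/2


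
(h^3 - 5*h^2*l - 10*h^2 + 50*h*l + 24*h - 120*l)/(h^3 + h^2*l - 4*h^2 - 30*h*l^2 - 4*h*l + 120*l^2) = (h - 6)/(h + 6*l)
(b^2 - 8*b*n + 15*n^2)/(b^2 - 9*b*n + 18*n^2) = (b - 5*n)/(b - 6*n)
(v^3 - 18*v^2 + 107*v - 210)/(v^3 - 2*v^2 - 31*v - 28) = (v^2 - 11*v + 30)/(v^2 + 5*v + 4)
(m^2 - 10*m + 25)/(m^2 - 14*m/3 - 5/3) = 3*(m - 5)/(3*m + 1)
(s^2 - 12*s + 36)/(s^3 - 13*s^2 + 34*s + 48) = (s - 6)/(s^2 - 7*s - 8)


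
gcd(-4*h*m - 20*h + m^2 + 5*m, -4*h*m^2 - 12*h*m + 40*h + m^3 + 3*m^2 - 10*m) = 4*h*m + 20*h - m^2 - 5*m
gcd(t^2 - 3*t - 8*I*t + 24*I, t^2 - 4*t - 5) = 1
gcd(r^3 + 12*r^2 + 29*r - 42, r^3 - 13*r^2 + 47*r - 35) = r - 1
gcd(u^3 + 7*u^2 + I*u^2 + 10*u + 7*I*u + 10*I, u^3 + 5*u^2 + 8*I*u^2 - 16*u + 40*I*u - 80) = u + 5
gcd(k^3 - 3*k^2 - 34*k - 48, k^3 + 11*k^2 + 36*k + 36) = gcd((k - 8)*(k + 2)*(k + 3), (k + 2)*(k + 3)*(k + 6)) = k^2 + 5*k + 6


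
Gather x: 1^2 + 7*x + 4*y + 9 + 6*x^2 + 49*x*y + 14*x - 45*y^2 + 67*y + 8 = 6*x^2 + x*(49*y + 21) - 45*y^2 + 71*y + 18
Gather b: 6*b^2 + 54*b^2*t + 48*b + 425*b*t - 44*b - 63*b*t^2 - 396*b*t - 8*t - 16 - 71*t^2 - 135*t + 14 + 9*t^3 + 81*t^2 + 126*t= b^2*(54*t + 6) + b*(-63*t^2 + 29*t + 4) + 9*t^3 + 10*t^2 - 17*t - 2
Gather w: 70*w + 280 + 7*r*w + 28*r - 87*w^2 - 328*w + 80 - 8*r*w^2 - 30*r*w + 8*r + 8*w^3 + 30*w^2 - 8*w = 36*r + 8*w^3 + w^2*(-8*r - 57) + w*(-23*r - 266) + 360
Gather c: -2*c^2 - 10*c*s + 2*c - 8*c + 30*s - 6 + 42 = -2*c^2 + c*(-10*s - 6) + 30*s + 36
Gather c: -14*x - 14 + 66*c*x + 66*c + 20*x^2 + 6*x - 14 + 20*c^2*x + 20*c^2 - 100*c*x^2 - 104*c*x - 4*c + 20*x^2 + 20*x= c^2*(20*x + 20) + c*(-100*x^2 - 38*x + 62) + 40*x^2 + 12*x - 28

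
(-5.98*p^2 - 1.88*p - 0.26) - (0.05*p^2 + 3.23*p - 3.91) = -6.03*p^2 - 5.11*p + 3.65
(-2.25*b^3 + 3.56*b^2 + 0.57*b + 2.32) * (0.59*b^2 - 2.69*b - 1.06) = -1.3275*b^5 + 8.1529*b^4 - 6.8551*b^3 - 3.9381*b^2 - 6.845*b - 2.4592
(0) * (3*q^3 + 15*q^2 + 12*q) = 0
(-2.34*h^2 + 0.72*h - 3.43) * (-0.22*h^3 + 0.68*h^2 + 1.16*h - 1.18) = 0.5148*h^5 - 1.7496*h^4 - 1.4702*h^3 + 1.264*h^2 - 4.8284*h + 4.0474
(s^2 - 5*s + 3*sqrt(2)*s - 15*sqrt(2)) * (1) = s^2 - 5*s + 3*sqrt(2)*s - 15*sqrt(2)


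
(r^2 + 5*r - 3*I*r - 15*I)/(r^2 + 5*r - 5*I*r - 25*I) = (r - 3*I)/(r - 5*I)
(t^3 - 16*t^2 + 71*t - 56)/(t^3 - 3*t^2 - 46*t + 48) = (t - 7)/(t + 6)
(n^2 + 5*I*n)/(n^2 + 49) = n*(n + 5*I)/(n^2 + 49)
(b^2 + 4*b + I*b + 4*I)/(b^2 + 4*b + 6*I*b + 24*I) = (b + I)/(b + 6*I)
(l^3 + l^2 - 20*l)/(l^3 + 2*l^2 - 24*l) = (l + 5)/(l + 6)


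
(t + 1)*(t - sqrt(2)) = t^2 - sqrt(2)*t + t - sqrt(2)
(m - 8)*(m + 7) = m^2 - m - 56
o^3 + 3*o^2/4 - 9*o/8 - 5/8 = (o - 1)*(o + 1/2)*(o + 5/4)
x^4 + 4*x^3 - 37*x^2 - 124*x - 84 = (x - 6)*(x + 1)*(x + 2)*(x + 7)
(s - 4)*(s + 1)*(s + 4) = s^3 + s^2 - 16*s - 16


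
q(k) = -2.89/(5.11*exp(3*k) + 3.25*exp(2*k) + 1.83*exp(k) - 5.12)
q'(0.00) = 2.66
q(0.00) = -0.57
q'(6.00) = 0.00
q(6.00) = 0.00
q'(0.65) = 0.18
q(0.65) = -0.06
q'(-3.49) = 0.01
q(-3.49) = 0.57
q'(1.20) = 0.04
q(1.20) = -0.01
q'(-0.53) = 5.31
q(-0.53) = 1.54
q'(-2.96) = 0.01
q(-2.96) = 0.58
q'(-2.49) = 0.02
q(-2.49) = 0.58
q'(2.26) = 0.00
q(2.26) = -0.00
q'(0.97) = 0.07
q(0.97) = -0.02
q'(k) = -2.89*(-15.33*exp(3*k) - 6.5*exp(2*k) - 1.83*exp(k))/(5.11*exp(3*k) + 3.25*exp(2*k) + 1.83*exp(k) - 5.12)^2 = (44.3037*exp(2*k) + 18.785*exp(k) + 5.2887)*exp(k)/(5.11*exp(3*k) + 3.25*exp(2*k) + 1.83*exp(k) - 5.12)^2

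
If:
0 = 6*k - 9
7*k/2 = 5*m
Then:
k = 3/2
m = 21/20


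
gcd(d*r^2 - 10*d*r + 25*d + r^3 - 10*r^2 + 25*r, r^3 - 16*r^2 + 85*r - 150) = r^2 - 10*r + 25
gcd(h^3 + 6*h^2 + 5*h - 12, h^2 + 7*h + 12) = h^2 + 7*h + 12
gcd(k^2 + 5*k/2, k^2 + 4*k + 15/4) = k + 5/2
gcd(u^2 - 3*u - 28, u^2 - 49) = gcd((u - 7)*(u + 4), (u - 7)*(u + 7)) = u - 7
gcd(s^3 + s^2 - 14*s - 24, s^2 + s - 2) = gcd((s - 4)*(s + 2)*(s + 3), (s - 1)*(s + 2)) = s + 2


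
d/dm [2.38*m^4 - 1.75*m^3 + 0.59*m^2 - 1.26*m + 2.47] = 9.52*m^3 - 5.25*m^2 + 1.18*m - 1.26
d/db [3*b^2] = 6*b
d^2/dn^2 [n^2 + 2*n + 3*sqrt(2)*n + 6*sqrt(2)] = 2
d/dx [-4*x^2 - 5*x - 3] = -8*x - 5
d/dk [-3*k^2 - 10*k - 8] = -6*k - 10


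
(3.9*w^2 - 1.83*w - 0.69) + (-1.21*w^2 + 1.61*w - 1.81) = 2.69*w^2 - 0.22*w - 2.5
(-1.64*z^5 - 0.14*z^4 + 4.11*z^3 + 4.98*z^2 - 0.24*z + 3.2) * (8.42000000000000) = -13.8088*z^5 - 1.1788*z^4 + 34.6062*z^3 + 41.9316*z^2 - 2.0208*z + 26.944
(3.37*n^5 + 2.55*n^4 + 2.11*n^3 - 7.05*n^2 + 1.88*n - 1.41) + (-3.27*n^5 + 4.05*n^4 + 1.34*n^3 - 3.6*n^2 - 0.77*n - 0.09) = 0.1*n^5 + 6.6*n^4 + 3.45*n^3 - 10.65*n^2 + 1.11*n - 1.5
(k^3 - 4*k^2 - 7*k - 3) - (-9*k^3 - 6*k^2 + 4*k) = 10*k^3 + 2*k^2 - 11*k - 3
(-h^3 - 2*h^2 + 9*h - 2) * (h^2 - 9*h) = -h^5 + 7*h^4 + 27*h^3 - 83*h^2 + 18*h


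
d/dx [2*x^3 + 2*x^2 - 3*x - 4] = 6*x^2 + 4*x - 3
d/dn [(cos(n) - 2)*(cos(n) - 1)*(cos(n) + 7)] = (-3*cos(n)^2 - 8*cos(n) + 19)*sin(n)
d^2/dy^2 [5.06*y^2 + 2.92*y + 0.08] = 10.1200000000000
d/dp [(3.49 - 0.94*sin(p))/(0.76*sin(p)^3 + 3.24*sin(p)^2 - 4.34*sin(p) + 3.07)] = (1.4288*sin(p)^3 - 4.9116*sin(p)^2 - 22.6152*sin(p) + 12.2608)*cos(p)/(0.5776*sin(p)^6 + 4.9248*sin(p)^5 + 3.9008*sin(p)^4 - 23.4568*sin(p)^3 + 38.7292*sin(p)^2 - 26.6476*sin(p) + 9.4249)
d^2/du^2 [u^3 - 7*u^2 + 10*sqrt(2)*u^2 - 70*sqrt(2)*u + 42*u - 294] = 6*u - 14 + 20*sqrt(2)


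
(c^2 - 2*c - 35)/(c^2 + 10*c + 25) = (c - 7)/(c + 5)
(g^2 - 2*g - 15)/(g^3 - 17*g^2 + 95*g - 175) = (g + 3)/(g^2 - 12*g + 35)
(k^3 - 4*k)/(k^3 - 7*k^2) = (k^2 - 4)/(k*(k - 7))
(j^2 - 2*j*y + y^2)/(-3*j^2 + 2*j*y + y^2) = (-j + y)/(3*j + y)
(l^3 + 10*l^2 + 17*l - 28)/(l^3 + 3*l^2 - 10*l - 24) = (l^2 + 6*l - 7)/(l^2 - l - 6)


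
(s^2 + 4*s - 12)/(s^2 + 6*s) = (s - 2)/s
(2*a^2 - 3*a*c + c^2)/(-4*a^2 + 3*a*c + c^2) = (-2*a + c)/(4*a + c)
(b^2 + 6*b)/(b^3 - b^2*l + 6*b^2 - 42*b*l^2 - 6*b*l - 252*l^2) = b/(b^2 - b*l - 42*l^2)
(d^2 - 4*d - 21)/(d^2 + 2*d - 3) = (d - 7)/(d - 1)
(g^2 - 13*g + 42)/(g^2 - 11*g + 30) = (g - 7)/(g - 5)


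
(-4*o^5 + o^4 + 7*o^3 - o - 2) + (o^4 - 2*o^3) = -4*o^5 + 2*o^4 + 5*o^3 - o - 2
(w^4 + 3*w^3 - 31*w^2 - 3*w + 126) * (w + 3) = w^5 + 6*w^4 - 22*w^3 - 96*w^2 + 117*w + 378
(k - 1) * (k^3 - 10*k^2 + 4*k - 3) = k^4 - 11*k^3 + 14*k^2 - 7*k + 3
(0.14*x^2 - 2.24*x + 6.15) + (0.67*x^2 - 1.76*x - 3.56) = 0.81*x^2 - 4.0*x + 2.59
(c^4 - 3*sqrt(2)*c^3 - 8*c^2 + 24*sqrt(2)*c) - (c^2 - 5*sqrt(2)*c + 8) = c^4 - 3*sqrt(2)*c^3 - 9*c^2 + 29*sqrt(2)*c - 8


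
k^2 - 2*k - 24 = (k - 6)*(k + 4)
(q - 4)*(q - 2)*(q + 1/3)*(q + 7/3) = q^4 - 10*q^3/3 - 65*q^2/9 + 50*q/3 + 56/9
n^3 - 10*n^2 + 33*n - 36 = (n - 4)*(n - 3)^2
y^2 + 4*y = y*(y + 4)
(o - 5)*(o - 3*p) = o^2 - 3*o*p - 5*o + 15*p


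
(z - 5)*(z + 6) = z^2 + z - 30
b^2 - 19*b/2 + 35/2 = (b - 7)*(b - 5/2)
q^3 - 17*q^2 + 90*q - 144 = (q - 8)*(q - 6)*(q - 3)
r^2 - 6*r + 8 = (r - 4)*(r - 2)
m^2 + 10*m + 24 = (m + 4)*(m + 6)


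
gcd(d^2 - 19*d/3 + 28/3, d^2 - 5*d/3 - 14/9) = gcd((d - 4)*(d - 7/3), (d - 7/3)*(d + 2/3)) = d - 7/3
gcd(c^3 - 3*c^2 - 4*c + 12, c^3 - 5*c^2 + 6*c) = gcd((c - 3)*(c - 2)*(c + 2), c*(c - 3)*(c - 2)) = c^2 - 5*c + 6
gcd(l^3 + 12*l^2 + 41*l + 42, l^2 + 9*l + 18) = l + 3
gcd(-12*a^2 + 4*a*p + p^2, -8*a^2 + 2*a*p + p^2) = -2*a + p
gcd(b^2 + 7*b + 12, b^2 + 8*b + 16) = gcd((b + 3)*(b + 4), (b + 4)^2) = b + 4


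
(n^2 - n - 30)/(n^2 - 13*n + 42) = (n + 5)/(n - 7)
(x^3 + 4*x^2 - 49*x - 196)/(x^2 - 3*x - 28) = x + 7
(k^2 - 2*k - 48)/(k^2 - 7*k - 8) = (k + 6)/(k + 1)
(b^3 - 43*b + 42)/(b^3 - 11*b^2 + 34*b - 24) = (b + 7)/(b - 4)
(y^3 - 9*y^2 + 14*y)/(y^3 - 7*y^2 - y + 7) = y*(y - 2)/(y^2 - 1)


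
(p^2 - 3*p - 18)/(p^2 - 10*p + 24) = (p + 3)/(p - 4)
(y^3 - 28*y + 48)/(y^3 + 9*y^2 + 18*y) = (y^2 - 6*y + 8)/(y*(y + 3))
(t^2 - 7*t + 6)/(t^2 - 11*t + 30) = (t - 1)/(t - 5)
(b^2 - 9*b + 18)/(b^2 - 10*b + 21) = (b - 6)/(b - 7)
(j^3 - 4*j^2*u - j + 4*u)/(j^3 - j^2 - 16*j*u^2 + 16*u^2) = (j + 1)/(j + 4*u)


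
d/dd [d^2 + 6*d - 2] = 2*d + 6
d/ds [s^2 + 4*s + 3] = 2*s + 4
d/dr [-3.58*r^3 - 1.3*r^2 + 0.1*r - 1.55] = -10.74*r^2 - 2.6*r + 0.1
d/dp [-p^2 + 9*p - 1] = 9 - 2*p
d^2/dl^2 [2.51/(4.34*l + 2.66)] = 94.554712/(4.34*l + 2.66)^3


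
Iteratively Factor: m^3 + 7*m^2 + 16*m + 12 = (m + 2)*(m^2 + 5*m + 6) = (m + 2)^2*(m + 3)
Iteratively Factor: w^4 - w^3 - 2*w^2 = (w - 2)*(w^3 + w^2) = w*(w - 2)*(w^2 + w) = w*(w - 2)*(w + 1)*(w)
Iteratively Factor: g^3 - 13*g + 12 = (g - 1)*(g^2 + g - 12) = (g - 1)*(g + 4)*(g - 3)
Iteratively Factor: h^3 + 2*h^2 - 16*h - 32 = (h + 4)*(h^2 - 2*h - 8) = (h + 2)*(h + 4)*(h - 4)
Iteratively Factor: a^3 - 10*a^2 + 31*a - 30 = (a - 3)*(a^2 - 7*a + 10) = (a - 3)*(a - 2)*(a - 5)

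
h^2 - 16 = (h - 4)*(h + 4)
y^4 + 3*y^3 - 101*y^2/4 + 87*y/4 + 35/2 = (y - 5/2)*(y - 2)*(y + 1/2)*(y + 7)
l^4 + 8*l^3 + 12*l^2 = l^2*(l + 2)*(l + 6)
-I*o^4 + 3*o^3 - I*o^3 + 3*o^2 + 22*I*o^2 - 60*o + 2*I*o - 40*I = (o - 4)*(o + 5)*(o + 2*I)*(-I*o + 1)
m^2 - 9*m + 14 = (m - 7)*(m - 2)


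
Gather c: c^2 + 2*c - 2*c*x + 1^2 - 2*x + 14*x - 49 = c^2 + c*(2 - 2*x) + 12*x - 48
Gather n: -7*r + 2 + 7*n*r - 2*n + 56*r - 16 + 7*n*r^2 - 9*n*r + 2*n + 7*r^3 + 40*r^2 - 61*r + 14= n*(7*r^2 - 2*r) + 7*r^3 + 40*r^2 - 12*r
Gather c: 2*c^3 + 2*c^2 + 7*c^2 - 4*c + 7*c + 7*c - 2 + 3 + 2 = 2*c^3 + 9*c^2 + 10*c + 3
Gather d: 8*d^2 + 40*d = 8*d^2 + 40*d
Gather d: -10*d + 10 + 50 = 60 - 10*d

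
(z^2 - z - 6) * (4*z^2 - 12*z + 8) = 4*z^4 - 16*z^3 - 4*z^2 + 64*z - 48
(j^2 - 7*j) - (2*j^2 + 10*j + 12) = -j^2 - 17*j - 12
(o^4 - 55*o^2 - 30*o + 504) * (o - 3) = o^5 - 3*o^4 - 55*o^3 + 135*o^2 + 594*o - 1512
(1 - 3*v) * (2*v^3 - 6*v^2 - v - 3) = -6*v^4 + 20*v^3 - 3*v^2 + 8*v - 3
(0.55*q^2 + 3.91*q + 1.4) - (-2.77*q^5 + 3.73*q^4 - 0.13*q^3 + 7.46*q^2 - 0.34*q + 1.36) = 2.77*q^5 - 3.73*q^4 + 0.13*q^3 - 6.91*q^2 + 4.25*q + 0.0399999999999998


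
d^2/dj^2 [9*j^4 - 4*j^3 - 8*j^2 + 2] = 108*j^2 - 24*j - 16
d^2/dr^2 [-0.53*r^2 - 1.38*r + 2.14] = -1.06000000000000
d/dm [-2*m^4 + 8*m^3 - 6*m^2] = 4*m*(-2*m^2 + 6*m - 3)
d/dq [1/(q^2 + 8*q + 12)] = 2*(-q - 4)/(q^2 + 8*q + 12)^2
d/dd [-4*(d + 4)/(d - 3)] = 28/(d - 3)^2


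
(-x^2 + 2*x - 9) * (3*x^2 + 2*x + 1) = -3*x^4 + 4*x^3 - 24*x^2 - 16*x - 9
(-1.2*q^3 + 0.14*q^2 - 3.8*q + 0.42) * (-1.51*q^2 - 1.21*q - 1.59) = 1.812*q^5 + 1.2406*q^4 + 7.4766*q^3 + 3.7412*q^2 + 5.5338*q - 0.6678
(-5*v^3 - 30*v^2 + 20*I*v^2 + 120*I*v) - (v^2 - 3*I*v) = -5*v^3 - 31*v^2 + 20*I*v^2 + 123*I*v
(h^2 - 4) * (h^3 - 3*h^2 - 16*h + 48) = h^5 - 3*h^4 - 20*h^3 + 60*h^2 + 64*h - 192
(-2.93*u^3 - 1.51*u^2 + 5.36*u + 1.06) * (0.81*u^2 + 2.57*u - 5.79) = -2.3733*u^5 - 8.7532*u^4 + 17.4256*u^3 + 23.3767*u^2 - 28.3102*u - 6.1374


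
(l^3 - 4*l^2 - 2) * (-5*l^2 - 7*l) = -5*l^5 + 13*l^4 + 28*l^3 + 10*l^2 + 14*l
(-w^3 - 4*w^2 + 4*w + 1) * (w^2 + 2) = -w^5 - 4*w^4 + 2*w^3 - 7*w^2 + 8*w + 2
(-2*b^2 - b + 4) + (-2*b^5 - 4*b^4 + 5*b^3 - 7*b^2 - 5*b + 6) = -2*b^5 - 4*b^4 + 5*b^3 - 9*b^2 - 6*b + 10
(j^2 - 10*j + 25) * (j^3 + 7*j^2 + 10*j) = j^5 - 3*j^4 - 35*j^3 + 75*j^2 + 250*j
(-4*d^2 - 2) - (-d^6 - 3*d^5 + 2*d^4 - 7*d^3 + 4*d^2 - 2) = d^6 + 3*d^5 - 2*d^4 + 7*d^3 - 8*d^2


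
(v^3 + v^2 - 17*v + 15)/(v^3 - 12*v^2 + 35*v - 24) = (v + 5)/(v - 8)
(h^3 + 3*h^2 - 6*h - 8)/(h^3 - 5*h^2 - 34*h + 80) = (h^2 + 5*h + 4)/(h^2 - 3*h - 40)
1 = 1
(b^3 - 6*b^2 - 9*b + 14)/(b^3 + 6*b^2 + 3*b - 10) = (b - 7)/(b + 5)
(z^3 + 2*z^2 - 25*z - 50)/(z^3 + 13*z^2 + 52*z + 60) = (z - 5)/(z + 6)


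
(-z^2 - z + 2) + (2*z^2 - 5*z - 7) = z^2 - 6*z - 5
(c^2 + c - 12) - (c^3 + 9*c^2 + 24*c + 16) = -c^3 - 8*c^2 - 23*c - 28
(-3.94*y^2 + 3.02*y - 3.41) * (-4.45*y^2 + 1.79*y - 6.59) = 17.533*y^4 - 20.4916*y^3 + 46.5449*y^2 - 26.0057*y + 22.4719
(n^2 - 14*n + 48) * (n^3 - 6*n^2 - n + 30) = n^5 - 20*n^4 + 131*n^3 - 244*n^2 - 468*n + 1440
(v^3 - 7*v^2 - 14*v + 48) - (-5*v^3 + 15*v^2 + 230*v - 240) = 6*v^3 - 22*v^2 - 244*v + 288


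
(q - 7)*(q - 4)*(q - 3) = q^3 - 14*q^2 + 61*q - 84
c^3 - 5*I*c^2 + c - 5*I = (c - 5*I)*(c - I)*(c + I)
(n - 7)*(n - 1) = n^2 - 8*n + 7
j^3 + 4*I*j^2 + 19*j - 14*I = (j - 2*I)*(j - I)*(j + 7*I)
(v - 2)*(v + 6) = v^2 + 4*v - 12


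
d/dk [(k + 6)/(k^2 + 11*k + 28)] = (k^2 + 11*k - (k + 6)*(2*k + 11) + 28)/(k^2 + 11*k + 28)^2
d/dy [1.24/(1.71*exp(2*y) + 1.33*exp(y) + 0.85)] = (-4.2408*exp(y) - 1.6492)*exp(y)/(1.71*exp(2*y) + 1.33*exp(y) + 0.85)^2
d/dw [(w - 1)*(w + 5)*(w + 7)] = 3*w^2 + 22*w + 23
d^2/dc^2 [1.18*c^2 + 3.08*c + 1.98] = 2.36000000000000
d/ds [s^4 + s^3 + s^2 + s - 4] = 4*s^3 + 3*s^2 + 2*s + 1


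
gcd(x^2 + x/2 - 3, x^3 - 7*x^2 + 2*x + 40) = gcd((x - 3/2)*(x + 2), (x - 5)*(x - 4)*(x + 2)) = x + 2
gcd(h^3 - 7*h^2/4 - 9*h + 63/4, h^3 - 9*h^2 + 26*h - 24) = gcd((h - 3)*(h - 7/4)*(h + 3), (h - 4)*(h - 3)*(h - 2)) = h - 3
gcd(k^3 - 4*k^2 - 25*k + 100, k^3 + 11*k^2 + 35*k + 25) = k + 5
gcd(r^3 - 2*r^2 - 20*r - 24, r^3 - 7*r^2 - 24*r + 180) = r - 6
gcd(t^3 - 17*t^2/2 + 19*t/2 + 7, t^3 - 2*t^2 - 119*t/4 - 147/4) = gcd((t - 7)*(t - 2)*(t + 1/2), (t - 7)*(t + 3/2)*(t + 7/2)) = t - 7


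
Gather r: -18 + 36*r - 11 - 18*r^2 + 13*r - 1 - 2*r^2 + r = -20*r^2 + 50*r - 30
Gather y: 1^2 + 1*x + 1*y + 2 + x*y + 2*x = 3*x + y*(x + 1) + 3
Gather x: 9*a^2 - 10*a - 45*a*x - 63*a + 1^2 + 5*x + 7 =9*a^2 - 73*a + x*(5 - 45*a) + 8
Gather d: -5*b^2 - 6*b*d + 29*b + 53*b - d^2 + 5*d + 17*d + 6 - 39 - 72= -5*b^2 + 82*b - d^2 + d*(22 - 6*b) - 105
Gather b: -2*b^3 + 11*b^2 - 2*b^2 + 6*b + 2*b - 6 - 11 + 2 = -2*b^3 + 9*b^2 + 8*b - 15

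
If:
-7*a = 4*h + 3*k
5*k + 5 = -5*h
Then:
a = k/7 + 4/7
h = -k - 1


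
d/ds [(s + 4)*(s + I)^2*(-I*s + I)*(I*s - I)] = (s - 1)*(s + I)*(2*(s - 1)*(s + 4) + (s - 1)*(s + I) + 2*(s + 4)*(s + I))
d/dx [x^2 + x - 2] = 2*x + 1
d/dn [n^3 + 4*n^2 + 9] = n*(3*n + 8)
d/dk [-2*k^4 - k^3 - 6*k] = -8*k^3 - 3*k^2 - 6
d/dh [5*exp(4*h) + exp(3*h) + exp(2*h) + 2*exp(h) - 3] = (20*exp(3*h) + 3*exp(2*h) + 2*exp(h) + 2)*exp(h)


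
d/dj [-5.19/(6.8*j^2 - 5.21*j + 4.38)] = (70.584*j - 27.0399)/(6.8*j^2 - 5.21*j + 4.38)^2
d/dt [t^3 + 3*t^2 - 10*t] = 3*t^2 + 6*t - 10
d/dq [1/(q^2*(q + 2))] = (-3*q - 4)/(q^3*(q^2 + 4*q + 4))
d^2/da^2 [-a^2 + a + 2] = -2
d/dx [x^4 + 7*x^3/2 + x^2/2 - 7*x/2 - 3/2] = 4*x^3 + 21*x^2/2 + x - 7/2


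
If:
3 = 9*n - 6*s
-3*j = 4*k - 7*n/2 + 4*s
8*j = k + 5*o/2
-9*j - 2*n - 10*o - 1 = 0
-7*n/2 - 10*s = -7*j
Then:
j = -8/1691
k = 2271/6764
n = 454/1691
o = -133/890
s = -329/3382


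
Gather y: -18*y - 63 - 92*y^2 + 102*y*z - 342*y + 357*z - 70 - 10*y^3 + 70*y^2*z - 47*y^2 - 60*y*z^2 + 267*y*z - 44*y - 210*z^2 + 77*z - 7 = -10*y^3 + y^2*(70*z - 139) + y*(-60*z^2 + 369*z - 404) - 210*z^2 + 434*z - 140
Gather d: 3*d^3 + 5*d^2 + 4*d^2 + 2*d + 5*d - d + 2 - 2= 3*d^3 + 9*d^2 + 6*d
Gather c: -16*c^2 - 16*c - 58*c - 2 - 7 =-16*c^2 - 74*c - 9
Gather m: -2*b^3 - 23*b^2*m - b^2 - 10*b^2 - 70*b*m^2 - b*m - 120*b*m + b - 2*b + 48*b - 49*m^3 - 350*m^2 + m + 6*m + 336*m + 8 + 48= -2*b^3 - 11*b^2 + 47*b - 49*m^3 + m^2*(-70*b - 350) + m*(-23*b^2 - 121*b + 343) + 56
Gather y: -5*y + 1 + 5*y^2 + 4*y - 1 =5*y^2 - y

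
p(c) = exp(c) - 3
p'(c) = exp(c)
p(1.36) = 0.90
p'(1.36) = 3.90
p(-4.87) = -2.99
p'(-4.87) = 0.01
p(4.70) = 106.95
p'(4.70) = 109.95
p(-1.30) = -2.73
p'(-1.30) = 0.27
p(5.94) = 376.93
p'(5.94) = 379.93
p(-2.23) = -2.89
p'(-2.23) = 0.11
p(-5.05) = -2.99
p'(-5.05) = 0.01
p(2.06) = 4.85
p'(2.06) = 7.85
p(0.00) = -2.00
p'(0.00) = 1.00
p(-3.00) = -2.95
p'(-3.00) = 0.05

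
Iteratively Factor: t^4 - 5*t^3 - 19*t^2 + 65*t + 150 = (t - 5)*(t^3 - 19*t - 30) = (t - 5)^2*(t^2 + 5*t + 6) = (t - 5)^2*(t + 2)*(t + 3)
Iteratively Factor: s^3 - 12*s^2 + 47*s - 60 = (s - 4)*(s^2 - 8*s + 15) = (s - 5)*(s - 4)*(s - 3)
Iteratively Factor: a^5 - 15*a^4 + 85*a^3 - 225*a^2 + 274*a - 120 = (a - 5)*(a^4 - 10*a^3 + 35*a^2 - 50*a + 24) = (a - 5)*(a - 2)*(a^3 - 8*a^2 + 19*a - 12) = (a - 5)*(a - 3)*(a - 2)*(a^2 - 5*a + 4) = (a - 5)*(a - 3)*(a - 2)*(a - 1)*(a - 4)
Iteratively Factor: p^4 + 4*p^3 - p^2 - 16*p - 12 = (p + 3)*(p^3 + p^2 - 4*p - 4) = (p - 2)*(p + 3)*(p^2 + 3*p + 2) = (p - 2)*(p + 1)*(p + 3)*(p + 2)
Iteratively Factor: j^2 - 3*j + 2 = (j - 2)*(j - 1)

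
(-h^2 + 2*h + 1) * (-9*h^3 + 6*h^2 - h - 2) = 9*h^5 - 24*h^4 + 4*h^3 + 6*h^2 - 5*h - 2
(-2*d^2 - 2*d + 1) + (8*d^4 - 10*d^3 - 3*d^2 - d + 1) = 8*d^4 - 10*d^3 - 5*d^2 - 3*d + 2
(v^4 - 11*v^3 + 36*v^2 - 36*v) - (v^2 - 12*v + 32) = v^4 - 11*v^3 + 35*v^2 - 24*v - 32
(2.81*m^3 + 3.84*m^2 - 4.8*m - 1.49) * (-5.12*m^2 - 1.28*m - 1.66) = -14.3872*m^5 - 23.2576*m^4 + 14.9962*m^3 + 7.3984*m^2 + 9.8752*m + 2.4734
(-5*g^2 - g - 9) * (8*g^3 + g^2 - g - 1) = -40*g^5 - 13*g^4 - 68*g^3 - 3*g^2 + 10*g + 9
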